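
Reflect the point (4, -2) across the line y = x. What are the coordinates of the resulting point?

Reflection across line y = x: (4, -2) → (-2, 4)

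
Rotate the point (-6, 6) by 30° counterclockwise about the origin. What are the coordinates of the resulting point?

Rotation matrix for 30°: [[cos 30°, -sin 30°], [sin 30°, cos 30°]] ≈ [[0.866025, -0.500000], [0.500000, 0.866025]]
[[0.866025, -0.500000], [0.500000, 0.866025]] × [-6, 6]ᵀ ≈ [-8.1962, 2.1962]ᵀ
Result: (-8.1962, 2.1962)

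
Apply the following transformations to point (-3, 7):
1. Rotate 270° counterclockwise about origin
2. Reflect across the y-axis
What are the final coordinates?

Step 1: Rotate 270° → (7, 3)
Step 2: Reflect across y-axis → (-7, 3)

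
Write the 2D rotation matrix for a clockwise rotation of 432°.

Rotation matrix formula: [[cos θ, -sin θ], [sin θ, cos θ]]
A clockwise rotation by 432° is equivalent to a counterclockwise rotation by -432°.
For θ = -432°:
cos(-432°) = 0.3090
sin(-432°) = -0.9511
Result: [[0.3090, 0.9511], [-0.9511, 0.3090]]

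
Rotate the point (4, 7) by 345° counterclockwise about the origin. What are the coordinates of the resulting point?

Rotation matrix for 345°: [[cos 345°, -sin 345°], [sin 345°, cos 345°]] ≈ [[0.965926, 0.258819], [-0.258819, 0.965926]]
[[0.965926, 0.258819], [-0.258819, 0.965926]] × [4, 7]ᵀ ≈ [5.6754, 5.7262]ᵀ
Result: (5.6754, 5.7262)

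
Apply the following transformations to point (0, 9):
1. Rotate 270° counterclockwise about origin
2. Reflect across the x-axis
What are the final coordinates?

Step 1: Rotate 270° → (9, 0)
Step 2: Reflect across x-axis → (9, 0)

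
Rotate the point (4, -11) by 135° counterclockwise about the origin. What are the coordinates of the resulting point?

Rotation matrix for 135°: [[cos 135°, -sin 135°], [sin 135°, cos 135°]] ≈ [[-0.707107, -0.707107], [0.707107, -0.707107]]
[[-0.707107, -0.707107], [0.707107, -0.707107]] × [4, -11]ᵀ ≈ [4.9497, 10.6066]ᵀ
Result: (4.9497, 10.6066)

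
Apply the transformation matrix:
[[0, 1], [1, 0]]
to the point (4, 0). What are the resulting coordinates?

Matrix multiplication:
[[0, 1], [1, 0]] × [4, 0]ᵀ
= [(0)(4) + (1)(0), (1)(4) + (0)(0)]ᵀ
= [0, 4]ᵀ
Result: (0, 4)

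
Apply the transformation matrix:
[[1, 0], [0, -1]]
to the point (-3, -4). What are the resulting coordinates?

Matrix multiplication:
[[1, 0], [0, -1]] × [-3, -4]ᵀ
= [(1)(-3) + (0)(-4), (0)(-3) + (-1)(-4)]ᵀ
= [-3, 4]ᵀ
Result: (-3, 4)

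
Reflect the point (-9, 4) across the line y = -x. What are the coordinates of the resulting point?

Reflection across line y = -x: (-9, 4) → (-4, 9)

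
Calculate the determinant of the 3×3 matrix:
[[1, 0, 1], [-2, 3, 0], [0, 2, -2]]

Expansion along first row:
det = 1·det([[3,0],[2,-2]]) - 0·det([[-2,0],[0,-2]]) + 1·det([[-2,3],[0,2]])
    = 1·(3·-2 - 0·2) - 0·(-2·-2 - 0·0) + 1·(-2·2 - 3·0)
    = 1·-6 - 0·4 + 1·-4
    = -6 + 0 + -4 = -10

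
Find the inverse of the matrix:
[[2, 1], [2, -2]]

For [[a,b],[c,d]], inverse = (1/det)·[[d,-b],[-c,a]]
det = (2)(-2) - (1)(2) = -4 - 2 = -6
Inverse = (1/-6)·[[-2, -1], [-2, 2]]
= [[1/3, 1/6], [1/3, -1/3]]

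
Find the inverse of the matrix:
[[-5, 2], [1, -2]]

For [[a,b],[c,d]], inverse = (1/det)·[[d,-b],[-c,a]]
det = (-5)(-2) - (2)(1) = 10 - 2 = 8
Inverse = (1/8)·[[-2, -2], [-1, -5]]
= [[-1/4, -1/4], [-1/8, -5/8]]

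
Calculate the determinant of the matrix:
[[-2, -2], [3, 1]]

For a 2×2 matrix [[a, b], [c, d]], det = ad - bc
det = (-2)(1) - (-2)(3) = -2 - -6 = 4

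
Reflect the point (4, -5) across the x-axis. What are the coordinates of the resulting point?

Reflection across x-axis: (4, -5) → (4, 5)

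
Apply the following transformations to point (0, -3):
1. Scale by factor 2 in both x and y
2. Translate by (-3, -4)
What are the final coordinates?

Step 1: Scale (0, -3) by 2 → (0, -6)
Step 2: Translate by (-3, -4) → (-3, -10)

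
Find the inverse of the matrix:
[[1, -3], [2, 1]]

For [[a,b],[c,d]], inverse = (1/det)·[[d,-b],[-c,a]]
det = (1)(1) - (-3)(2) = 1 - -6 = 7
Inverse = (1/7)·[[1, 3], [-2, 1]]
= [[1/7, 3/7], [-2/7, 1/7]]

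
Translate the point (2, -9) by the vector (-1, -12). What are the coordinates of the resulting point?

Translation by (-1, -12) (homogeneous matrix [[1, 0, -1], [0, 1, -12], [0, 0, 1]]):
x' = 2 + -1 = 1
y' = -9 + -12 = -21
Result: (1, -21)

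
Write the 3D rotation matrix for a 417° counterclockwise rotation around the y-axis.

Rotation matrix for counterclockwise 417° around y-axis:
cos(417°) = 0.5446, sin(417°) = 0.8387
Result: [[0.5446, 0, 0.8387], [0, 1, 0], [-0.8387, 0, 0.5446]]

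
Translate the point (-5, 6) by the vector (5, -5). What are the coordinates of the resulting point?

Translation by (5, -5) (homogeneous matrix [[1, 0, 5], [0, 1, -5], [0, 0, 1]]):
x' = -5 + 5 = 0
y' = 6 + -5 = 1
Result: (0, 1)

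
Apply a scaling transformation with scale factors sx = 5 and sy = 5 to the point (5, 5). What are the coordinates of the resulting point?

Scaling matrix:
[[5, 0], [0, 5]]
Result: (5 × 5, 5 × 5) = (25, 25)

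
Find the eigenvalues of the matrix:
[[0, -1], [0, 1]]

Characteristic equation: det(A - λI) = 0
λ² - (trace)λ + (det) = 0
trace = 0 + 1 = 1, det = (0)(1) - (-1)(0) = 0
λ² - (1)λ + (0) = 0
λ = (1 ± √((1)² - 4·(0))) / 2 = (1 ± √1) / 2
Solving: λ = 0, 1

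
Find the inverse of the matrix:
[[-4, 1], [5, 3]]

For [[a,b],[c,d]], inverse = (1/det)·[[d,-b],[-c,a]]
det = (-4)(3) - (1)(5) = -12 - 5 = -17
Inverse = (1/-17)·[[3, -1], [-5, -4]]
= [[-3/17, 1/17], [5/17, 4/17]]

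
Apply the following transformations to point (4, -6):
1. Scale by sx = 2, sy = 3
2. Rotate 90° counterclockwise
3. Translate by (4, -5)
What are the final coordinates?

Step 1: Scale → (8, -18)
Step 2: Rotate 90° → (18, 8)
Step 3: Translate → (22, 3)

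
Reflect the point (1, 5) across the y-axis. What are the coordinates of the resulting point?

Reflection across y-axis: (1, 5) → (-1, 5)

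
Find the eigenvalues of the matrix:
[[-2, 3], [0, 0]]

Characteristic equation: det(A - λI) = 0
λ² - (trace)λ + (det) = 0
trace = -2 + 0 = -2, det = (-2)(0) - (3)(0) = 0
λ² - (-2)λ + (0) = 0
λ = (-2 ± √((-2)² - 4·(0))) / 2 = (-2 ± √4) / 2
Solving: λ = -2, 0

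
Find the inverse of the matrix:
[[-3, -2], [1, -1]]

For [[a,b],[c,d]], inverse = (1/det)·[[d,-b],[-c,a]]
det = (-3)(-1) - (-2)(1) = 3 - -2 = 5
Inverse = (1/5)·[[-1, 2], [-1, -3]]
= [[-1/5, 2/5], [-1/5, -3/5]]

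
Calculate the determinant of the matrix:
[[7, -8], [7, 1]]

For a 2×2 matrix [[a, b], [c, d]], det = ad - bc
det = (7)(1) - (-8)(7) = 7 - -56 = 63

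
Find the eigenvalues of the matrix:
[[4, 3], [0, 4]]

Characteristic equation: det(A - λI) = 0
λ² - (trace)λ + (det) = 0
trace = 4 + 4 = 8, det = (4)(4) - (3)(0) = 16
λ² - (8)λ + (16) = 0
λ = (8 ± √((8)² - 4·(16))) / 2 = (8 ± √0) / 2
Solving: λ = 4, 4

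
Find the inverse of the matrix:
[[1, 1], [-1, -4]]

For [[a,b],[c,d]], inverse = (1/det)·[[d,-b],[-c,a]]
det = (1)(-4) - (1)(-1) = -4 - -1 = -3
Inverse = (1/-3)·[[-4, -1], [1, 1]]
= [[4/3, 1/3], [-1/3, -1/3]]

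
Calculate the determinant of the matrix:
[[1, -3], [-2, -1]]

For a 2×2 matrix [[a, b], [c, d]], det = ad - bc
det = (1)(-1) - (-3)(-2) = -1 - 6 = -7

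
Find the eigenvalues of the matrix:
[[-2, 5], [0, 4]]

Characteristic equation: det(A - λI) = 0
λ² - (trace)λ + (det) = 0
trace = -2 + 4 = 2, det = (-2)(4) - (5)(0) = -8
λ² - (2)λ + (-8) = 0
λ = (2 ± √((2)² - 4·(-8))) / 2 = (2 ± √36) / 2
Solving: λ = -2, 4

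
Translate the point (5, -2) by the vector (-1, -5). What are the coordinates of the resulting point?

Translation by (-1, -5) (homogeneous matrix [[1, 0, -1], [0, 1, -5], [0, 0, 1]]):
x' = 5 + -1 = 4
y' = -2 + -5 = -7
Result: (4, -7)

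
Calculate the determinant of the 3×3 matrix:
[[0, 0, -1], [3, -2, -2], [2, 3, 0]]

Expansion along first row:
det = 0·det([[-2,-2],[3,0]]) - 0·det([[3,-2],[2,0]]) + -1·det([[3,-2],[2,3]])
    = 0·(-2·0 - -2·3) - 0·(3·0 - -2·2) + -1·(3·3 - -2·2)
    = 0·6 - 0·4 + -1·13
    = 0 + 0 + -13 = -13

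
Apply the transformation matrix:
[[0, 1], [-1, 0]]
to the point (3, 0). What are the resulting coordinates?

Matrix multiplication:
[[0, 1], [-1, 0]] × [3, 0]ᵀ
= [(0)(3) + (1)(0), (-1)(3) + (0)(0)]ᵀ
= [0, -3]ᵀ
Result: (0, -3)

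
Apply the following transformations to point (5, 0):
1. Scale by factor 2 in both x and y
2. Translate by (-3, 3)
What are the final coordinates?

Step 1: Scale (5, 0) by 2 → (10, 0)
Step 2: Translate by (-3, 3) → (7, 3)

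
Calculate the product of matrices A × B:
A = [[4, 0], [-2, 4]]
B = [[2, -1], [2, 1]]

Matrix multiplication:
C[0][0] = 4×2 + 0×2 = 8
C[0][1] = 4×-1 + 0×1 = -4
C[1][0] = -2×2 + 4×2 = 4
C[1][1] = -2×-1 + 4×1 = 6
Result: [[8, -4], [4, 6]]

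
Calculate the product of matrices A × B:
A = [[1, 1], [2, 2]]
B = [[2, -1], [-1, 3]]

Matrix multiplication:
C[0][0] = 1×2 + 1×-1 = 1
C[0][1] = 1×-1 + 1×3 = 2
C[1][0] = 2×2 + 2×-1 = 2
C[1][1] = 2×-1 + 2×3 = 4
Result: [[1, 2], [2, 4]]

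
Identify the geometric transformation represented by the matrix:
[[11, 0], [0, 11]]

This matrix represents: uniform scaling by factor 11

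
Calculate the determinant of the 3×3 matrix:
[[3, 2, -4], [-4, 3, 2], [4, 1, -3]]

Expansion along first row:
det = 3·det([[3,2],[1,-3]]) - 2·det([[-4,2],[4,-3]]) + -4·det([[-4,3],[4,1]])
    = 3·(3·-3 - 2·1) - 2·(-4·-3 - 2·4) + -4·(-4·1 - 3·4)
    = 3·-11 - 2·4 + -4·-16
    = -33 + -8 + 64 = 23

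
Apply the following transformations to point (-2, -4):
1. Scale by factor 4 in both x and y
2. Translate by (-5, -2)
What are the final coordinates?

Step 1: Scale (-2, -4) by 4 → (-8, -16)
Step 2: Translate by (-5, -2) → (-13, -18)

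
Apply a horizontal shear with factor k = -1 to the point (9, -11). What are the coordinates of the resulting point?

Shear matrix for horizontal shear with factor k = -1:
[[1, -1], [0, 1]]
Result: (9, -11) → (20, -11)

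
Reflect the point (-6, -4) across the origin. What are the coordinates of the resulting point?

Reflection across origin: (-6, -4) → (6, 4)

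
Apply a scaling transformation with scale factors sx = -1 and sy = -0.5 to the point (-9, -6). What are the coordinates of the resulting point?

Scaling matrix:
[[-1, 0], [0, -0.50]]
Result: (-9 × -1, -6 × -0.5) = (9, 3)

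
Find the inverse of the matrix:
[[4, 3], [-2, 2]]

For [[a,b],[c,d]], inverse = (1/det)·[[d,-b],[-c,a]]
det = (4)(2) - (3)(-2) = 8 - -6 = 14
Inverse = (1/14)·[[2, -3], [2, 4]]
= [[1/7, -3/14], [1/7, 2/7]]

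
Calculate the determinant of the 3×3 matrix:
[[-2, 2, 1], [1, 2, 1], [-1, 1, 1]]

Expansion along first row:
det = -2·det([[2,1],[1,1]]) - 2·det([[1,1],[-1,1]]) + 1·det([[1,2],[-1,1]])
    = -2·(2·1 - 1·1) - 2·(1·1 - 1·-1) + 1·(1·1 - 2·-1)
    = -2·1 - 2·2 + 1·3
    = -2 + -4 + 3 = -3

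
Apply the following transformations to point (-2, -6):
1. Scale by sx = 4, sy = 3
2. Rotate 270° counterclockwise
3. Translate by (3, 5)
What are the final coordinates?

Step 1: Scale → (-8, -18)
Step 2: Rotate 270° → (-18, 8)
Step 3: Translate → (-15, 13)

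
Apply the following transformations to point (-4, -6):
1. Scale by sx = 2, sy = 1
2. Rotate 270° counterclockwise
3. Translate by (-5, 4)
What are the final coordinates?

Step 1: Scale → (-8, -6)
Step 2: Rotate 270° → (-6, 8)
Step 3: Translate → (-11, 12)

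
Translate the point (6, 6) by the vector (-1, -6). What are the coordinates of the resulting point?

Translation by (-1, -6) (homogeneous matrix [[1, 0, -1], [0, 1, -6], [0, 0, 1]]):
x' = 6 + -1 = 5
y' = 6 + -6 = 0
Result: (5, 0)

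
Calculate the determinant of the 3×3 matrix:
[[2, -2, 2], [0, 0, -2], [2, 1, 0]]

Expansion along first row:
det = 2·det([[0,-2],[1,0]]) - -2·det([[0,-2],[2,0]]) + 2·det([[0,0],[2,1]])
    = 2·(0·0 - -2·1) - -2·(0·0 - -2·2) + 2·(0·1 - 0·2)
    = 2·2 - -2·4 + 2·0
    = 4 + 8 + 0 = 12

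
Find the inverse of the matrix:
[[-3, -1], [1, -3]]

For [[a,b],[c,d]], inverse = (1/det)·[[d,-b],[-c,a]]
det = (-3)(-3) - (-1)(1) = 9 - -1 = 10
Inverse = (1/10)·[[-3, 1], [-1, -3]]
= [[-3/10, 1/10], [-1/10, -3/10]]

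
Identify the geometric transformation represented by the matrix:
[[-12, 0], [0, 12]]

This matrix represents: non-uniform scaling by sx = -12, sy = 12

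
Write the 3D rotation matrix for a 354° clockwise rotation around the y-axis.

Rotation matrix for clockwise 354° around y-axis:
A clockwise rotation by 354° is a counterclockwise rotation by -354°.
cos(-354°) = 0.9945, sin(-354°) = 0.1045
Result: [[0.9945, 0, 0.1045], [0, 1, 0], [-0.1045, 0, 0.9945]]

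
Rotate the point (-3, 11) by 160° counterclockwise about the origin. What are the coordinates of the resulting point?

Rotation matrix for 160°: [[cos 160°, -sin 160°], [sin 160°, cos 160°]] ≈ [[-0.939693, -0.342020], [0.342020, -0.939693]]
[[-0.939693, -0.342020], [0.342020, -0.939693]] × [-3, 11]ᵀ ≈ [-0.9431, -11.3627]ᵀ
Result: (-0.9431, -11.3627)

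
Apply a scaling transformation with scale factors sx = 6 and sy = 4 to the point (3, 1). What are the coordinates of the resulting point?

Scaling matrix:
[[6, 0], [0, 4]]
Result: (3 × 6, 1 × 4) = (18, 4)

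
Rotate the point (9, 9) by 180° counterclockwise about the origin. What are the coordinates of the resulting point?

Rotation matrix for 180°: [[cos 180°, -sin 180°], [sin 180°, cos 180°]] = [[-1, 0], [0, -1]]
[[-1, 0], [0, -1]] × [9, 9]ᵀ = [-9, -9]ᵀ
Result: (-9, -9)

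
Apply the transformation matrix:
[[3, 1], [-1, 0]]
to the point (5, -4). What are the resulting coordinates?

Matrix multiplication:
[[3, 1], [-1, 0]] × [5, -4]ᵀ
= [(3)(5) + (1)(-4), (-1)(5) + (0)(-4)]ᵀ
= [11, -5]ᵀ
Result: (11, -5)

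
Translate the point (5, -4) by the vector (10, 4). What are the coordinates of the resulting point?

Translation by (10, 4) (homogeneous matrix [[1, 0, 10], [0, 1, 4], [0, 0, 1]]):
x' = 5 + 10 = 15
y' = -4 + 4 = 0
Result: (15, 0)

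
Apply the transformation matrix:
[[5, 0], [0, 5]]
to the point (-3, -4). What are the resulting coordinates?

Matrix multiplication:
[[5, 0], [0, 5]] × [-3, -4]ᵀ
= [(5)(-3) + (0)(-4), (0)(-3) + (5)(-4)]ᵀ
= [-15, -20]ᵀ
Result: (-15, -20)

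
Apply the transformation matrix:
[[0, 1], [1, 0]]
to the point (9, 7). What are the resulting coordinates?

Matrix multiplication:
[[0, 1], [1, 0]] × [9, 7]ᵀ
= [(0)(9) + (1)(7), (1)(9) + (0)(7)]ᵀ
= [7, 9]ᵀ
Result: (7, 9)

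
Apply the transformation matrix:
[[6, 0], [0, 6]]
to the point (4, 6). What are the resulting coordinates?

Matrix multiplication:
[[6, 0], [0, 6]] × [4, 6]ᵀ
= [(6)(4) + (0)(6), (0)(4) + (6)(6)]ᵀ
= [24, 36]ᵀ
Result: (24, 36)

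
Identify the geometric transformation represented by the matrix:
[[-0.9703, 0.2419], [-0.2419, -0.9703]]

This matrix represents: rotation by 194° counterclockwise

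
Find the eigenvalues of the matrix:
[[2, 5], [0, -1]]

Characteristic equation: det(A - λI) = 0
λ² - (trace)λ + (det) = 0
trace = 2 + -1 = 1, det = (2)(-1) - (5)(0) = -2
λ² - (1)λ + (-2) = 0
λ = (1 ± √((1)² - 4·(-2))) / 2 = (1 ± √9) / 2
Solving: λ = -1, 2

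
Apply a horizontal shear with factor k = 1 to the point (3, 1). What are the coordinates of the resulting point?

Shear matrix for horizontal shear with factor k = 1:
[[1, 1], [0, 1]]
Result: (3, 1) → (4, 1)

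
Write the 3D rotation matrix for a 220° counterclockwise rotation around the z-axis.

Rotation matrix for counterclockwise 220° around z-axis:
cos(220°) = -0.7660, sin(220°) = -0.6428
Result: [[-0.7660, 0.6428, 0], [-0.6428, -0.7660, 0], [0, 0, 1]]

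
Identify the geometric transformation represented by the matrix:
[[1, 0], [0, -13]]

This matrix represents: non-uniform scaling by sx = 1, sy = -13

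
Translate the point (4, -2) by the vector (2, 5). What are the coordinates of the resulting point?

Translation by (2, 5) (homogeneous matrix [[1, 0, 2], [0, 1, 5], [0, 0, 1]]):
x' = 4 + 2 = 6
y' = -2 + 5 = 3
Result: (6, 3)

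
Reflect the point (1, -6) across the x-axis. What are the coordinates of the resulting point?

Reflection across x-axis: (1, -6) → (1, 6)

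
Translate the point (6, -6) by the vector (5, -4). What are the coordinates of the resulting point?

Translation by (5, -4) (homogeneous matrix [[1, 0, 5], [0, 1, -4], [0, 0, 1]]):
x' = 6 + 5 = 11
y' = -6 + -4 = -10
Result: (11, -10)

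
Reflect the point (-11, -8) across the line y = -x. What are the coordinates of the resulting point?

Reflection across line y = -x: (-11, -8) → (8, 11)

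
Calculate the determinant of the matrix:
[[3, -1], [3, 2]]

For a 2×2 matrix [[a, b], [c, d]], det = ad - bc
det = (3)(2) - (-1)(3) = 6 - -3 = 9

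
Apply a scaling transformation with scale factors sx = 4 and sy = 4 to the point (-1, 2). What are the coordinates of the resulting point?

Scaling matrix:
[[4, 0], [0, 4]]
Result: (-1 × 4, 2 × 4) = (-4, 8)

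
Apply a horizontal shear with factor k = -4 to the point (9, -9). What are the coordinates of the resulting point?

Shear matrix for horizontal shear with factor k = -4:
[[1, -4], [0, 1]]
Result: (9, -9) → (45, -9)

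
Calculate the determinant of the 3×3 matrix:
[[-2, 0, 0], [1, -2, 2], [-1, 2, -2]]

Expansion along first row:
det = -2·det([[-2,2],[2,-2]]) - 0·det([[1,2],[-1,-2]]) + 0·det([[1,-2],[-1,2]])
    = -2·(-2·-2 - 2·2) - 0·(1·-2 - 2·-1) + 0·(1·2 - -2·-1)
    = -2·0 - 0·0 + 0·0
    = 0 + 0 + 0 = 0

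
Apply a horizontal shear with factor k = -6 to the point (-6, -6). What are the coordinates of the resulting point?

Shear matrix for horizontal shear with factor k = -6:
[[1, -6], [0, 1]]
Result: (-6, -6) → (30, -6)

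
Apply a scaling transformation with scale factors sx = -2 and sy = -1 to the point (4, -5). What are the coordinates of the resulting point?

Scaling matrix:
[[-2, 0], [0, -1]]
Result: (4 × -2, -5 × -1) = (-8, 5)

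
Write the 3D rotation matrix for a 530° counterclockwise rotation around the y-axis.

Rotation matrix for counterclockwise 530° around y-axis:
cos(530°) = -0.9848, sin(530°) = 0.1736
Result: [[-0.9848, 0, 0.1736], [0, 1, 0], [-0.1736, 0, -0.9848]]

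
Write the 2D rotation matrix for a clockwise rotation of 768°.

Rotation matrix formula: [[cos θ, -sin θ], [sin θ, cos θ]]
A clockwise rotation by 768° is equivalent to a counterclockwise rotation by -768°.
For θ = -768°:
cos(-768°) = 0.6691
sin(-768°) = -0.7431
Result: [[0.6691, 0.7431], [-0.7431, 0.6691]]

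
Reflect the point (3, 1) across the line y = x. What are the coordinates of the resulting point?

Reflection across line y = x: (3, 1) → (1, 3)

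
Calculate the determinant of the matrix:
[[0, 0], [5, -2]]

For a 2×2 matrix [[a, b], [c, d]], det = ad - bc
det = (0)(-2) - (0)(5) = 0 - 0 = 0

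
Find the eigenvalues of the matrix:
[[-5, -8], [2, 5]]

Characteristic equation: det(A - λI) = 0
λ² - (trace)λ + (det) = 0
trace = -5 + 5 = 0, det = (-5)(5) - (-8)(2) = -9
λ² - (0)λ + (-9) = 0
λ = (0 ± √((0)² - 4·(-9))) / 2 = (0 ± √36) / 2
Solving: λ = -3, 3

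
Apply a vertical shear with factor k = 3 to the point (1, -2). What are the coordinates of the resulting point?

Shear matrix for vertical shear with factor k = 3:
[[1, 0], [3, 1]]
Result: (1, -2) → (1, 1)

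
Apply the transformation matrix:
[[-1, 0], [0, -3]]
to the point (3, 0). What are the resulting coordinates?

Matrix multiplication:
[[-1, 0], [0, -3]] × [3, 0]ᵀ
= [(-1)(3) + (0)(0), (0)(3) + (-3)(0)]ᵀ
= [-3, 0]ᵀ
Result: (-3, 0)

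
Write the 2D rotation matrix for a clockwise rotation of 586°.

Rotation matrix formula: [[cos θ, -sin θ], [sin θ, cos θ]]
A clockwise rotation by 586° is equivalent to a counterclockwise rotation by -586°.
For θ = -586°:
cos(-586°) = -0.6947
sin(-586°) = 0.7193
Result: [[-0.6947, -0.7193], [0.7193, -0.6947]]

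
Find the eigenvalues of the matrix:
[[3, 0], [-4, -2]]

Characteristic equation: det(A - λI) = 0
λ² - (trace)λ + (det) = 0
trace = 3 + -2 = 1, det = (3)(-2) - (0)(-4) = -6
λ² - (1)λ + (-6) = 0
λ = (1 ± √((1)² - 4·(-6))) / 2 = (1 ± √25) / 2
Solving: λ = -2, 3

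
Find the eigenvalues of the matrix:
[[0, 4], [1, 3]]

Characteristic equation: det(A - λI) = 0
λ² - (trace)λ + (det) = 0
trace = 0 + 3 = 3, det = (0)(3) - (4)(1) = -4
λ² - (3)λ + (-4) = 0
λ = (3 ± √((3)² - 4·(-4))) / 2 = (3 ± √25) / 2
Solving: λ = -1, 4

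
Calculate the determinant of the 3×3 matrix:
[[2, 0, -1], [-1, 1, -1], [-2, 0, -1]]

Expansion along first row:
det = 2·det([[1,-1],[0,-1]]) - 0·det([[-1,-1],[-2,-1]]) + -1·det([[-1,1],[-2,0]])
    = 2·(1·-1 - -1·0) - 0·(-1·-1 - -1·-2) + -1·(-1·0 - 1·-2)
    = 2·-1 - 0·-1 + -1·2
    = -2 + 0 + -2 = -4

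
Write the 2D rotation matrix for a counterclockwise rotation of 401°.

Rotation matrix formula: [[cos θ, -sin θ], [sin θ, cos θ]]
For θ = 401°:
cos(401°) = 0.7547
sin(401°) = 0.6561
Result: [[0.7547, -0.6561], [0.6561, 0.7547]]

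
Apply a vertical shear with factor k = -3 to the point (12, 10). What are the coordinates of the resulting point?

Shear matrix for vertical shear with factor k = -3:
[[1, 0], [-3, 1]]
Result: (12, 10) → (12, -26)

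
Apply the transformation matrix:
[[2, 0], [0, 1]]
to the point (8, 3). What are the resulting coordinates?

Matrix multiplication:
[[2, 0], [0, 1]] × [8, 3]ᵀ
= [(2)(8) + (0)(3), (0)(8) + (1)(3)]ᵀ
= [16, 3]ᵀ
Result: (16, 3)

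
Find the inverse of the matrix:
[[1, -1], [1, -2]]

For [[a,b],[c,d]], inverse = (1/det)·[[d,-b],[-c,a]]
det = (1)(-2) - (-1)(1) = -2 - -1 = -1
Inverse = (1/-1)·[[-2, 1], [-1, 1]]
= [[2, -1], [1, -1]]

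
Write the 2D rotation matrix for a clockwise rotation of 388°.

Rotation matrix formula: [[cos θ, -sin θ], [sin θ, cos θ]]
A clockwise rotation by 388° is equivalent to a counterclockwise rotation by -388°.
For θ = -388°:
cos(-388°) = 0.8829
sin(-388°) = -0.4695
Result: [[0.8829, 0.4695], [-0.4695, 0.8829]]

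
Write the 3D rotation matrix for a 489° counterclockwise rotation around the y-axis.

Rotation matrix for counterclockwise 489° around y-axis:
cos(489°) = -0.6293, sin(489°) = 0.7771
Result: [[-0.6293, 0, 0.7771], [0, 1, 0], [-0.7771, 0, -0.6293]]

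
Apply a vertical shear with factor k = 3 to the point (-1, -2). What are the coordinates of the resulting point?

Shear matrix for vertical shear with factor k = 3:
[[1, 0], [3, 1]]
Result: (-1, -2) → (-1, -5)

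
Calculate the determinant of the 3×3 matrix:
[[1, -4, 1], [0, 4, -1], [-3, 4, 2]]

Expansion along first row:
det = 1·det([[4,-1],[4,2]]) - -4·det([[0,-1],[-3,2]]) + 1·det([[0,4],[-3,4]])
    = 1·(4·2 - -1·4) - -4·(0·2 - -1·-3) + 1·(0·4 - 4·-3)
    = 1·12 - -4·-3 + 1·12
    = 12 + -12 + 12 = 12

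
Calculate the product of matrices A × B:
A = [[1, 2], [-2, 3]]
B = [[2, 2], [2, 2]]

Matrix multiplication:
C[0][0] = 1×2 + 2×2 = 6
C[0][1] = 1×2 + 2×2 = 6
C[1][0] = -2×2 + 3×2 = 2
C[1][1] = -2×2 + 3×2 = 2
Result: [[6, 6], [2, 2]]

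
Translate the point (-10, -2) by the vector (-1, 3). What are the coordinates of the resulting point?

Translation by (-1, 3) (homogeneous matrix [[1, 0, -1], [0, 1, 3], [0, 0, 1]]):
x' = -10 + -1 = -11
y' = -2 + 3 = 1
Result: (-11, 1)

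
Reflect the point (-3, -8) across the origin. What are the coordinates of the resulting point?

Reflection across origin: (-3, -8) → (3, 8)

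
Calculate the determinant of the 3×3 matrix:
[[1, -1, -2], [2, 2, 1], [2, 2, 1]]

Expansion along first row:
det = 1·det([[2,1],[2,1]]) - -1·det([[2,1],[2,1]]) + -2·det([[2,2],[2,2]])
    = 1·(2·1 - 1·2) - -1·(2·1 - 1·2) + -2·(2·2 - 2·2)
    = 1·0 - -1·0 + -2·0
    = 0 + 0 + 0 = 0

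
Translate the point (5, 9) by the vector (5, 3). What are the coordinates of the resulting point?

Translation by (5, 3) (homogeneous matrix [[1, 0, 5], [0, 1, 3], [0, 0, 1]]):
x' = 5 + 5 = 10
y' = 9 + 3 = 12
Result: (10, 12)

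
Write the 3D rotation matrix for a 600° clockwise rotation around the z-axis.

Rotation matrix for clockwise 600° around z-axis:
A clockwise rotation by 600° is a counterclockwise rotation by -600°.
cos(-600°) = -1/2, sin(-600°) = √3/2
Result: [[-1/2, -√3/2, 0], [√3/2, -1/2, 0], [0, 0, 1]]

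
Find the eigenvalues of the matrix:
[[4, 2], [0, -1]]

Characteristic equation: det(A - λI) = 0
λ² - (trace)λ + (det) = 0
trace = 4 + -1 = 3, det = (4)(-1) - (2)(0) = -4
λ² - (3)λ + (-4) = 0
λ = (3 ± √((3)² - 4·(-4))) / 2 = (3 ± √25) / 2
Solving: λ = -1, 4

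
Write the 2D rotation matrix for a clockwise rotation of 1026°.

Rotation matrix formula: [[cos θ, -sin θ], [sin θ, cos θ]]
A clockwise rotation by 1026° is equivalent to a counterclockwise rotation by -1026°.
For θ = -1026°:
cos(-1026°) = 0.5878
sin(-1026°) = 0.8090
Result: [[0.5878, -0.8090], [0.8090, 0.5878]]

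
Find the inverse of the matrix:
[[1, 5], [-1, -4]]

For [[a,b],[c,d]], inverse = (1/det)·[[d,-b],[-c,a]]
det = (1)(-4) - (5)(-1) = -4 - -5 = 1
Inverse = [[-4, -5], [1, 1]]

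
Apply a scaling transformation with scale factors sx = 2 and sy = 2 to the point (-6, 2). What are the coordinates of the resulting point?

Scaling matrix:
[[2, 0], [0, 2]]
Result: (-6 × 2, 2 × 2) = (-12, 4)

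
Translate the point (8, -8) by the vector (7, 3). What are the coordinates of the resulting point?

Translation by (7, 3) (homogeneous matrix [[1, 0, 7], [0, 1, 3], [0, 0, 1]]):
x' = 8 + 7 = 15
y' = -8 + 3 = -5
Result: (15, -5)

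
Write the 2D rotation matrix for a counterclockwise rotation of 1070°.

Rotation matrix formula: [[cos θ, -sin θ], [sin θ, cos θ]]
For θ = 1070°:
cos(1070°) = 0.9848
sin(1070°) = -0.1736
Result: [[0.9848, 0.1736], [-0.1736, 0.9848]]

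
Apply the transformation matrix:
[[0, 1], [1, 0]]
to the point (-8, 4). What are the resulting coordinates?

Matrix multiplication:
[[0, 1], [1, 0]] × [-8, 4]ᵀ
= [(0)(-8) + (1)(4), (1)(-8) + (0)(4)]ᵀ
= [4, -8]ᵀ
Result: (4, -8)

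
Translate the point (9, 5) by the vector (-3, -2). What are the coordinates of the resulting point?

Translation by (-3, -2) (homogeneous matrix [[1, 0, -3], [0, 1, -2], [0, 0, 1]]):
x' = 9 + -3 = 6
y' = 5 + -2 = 3
Result: (6, 3)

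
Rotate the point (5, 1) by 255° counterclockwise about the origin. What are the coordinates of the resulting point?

Rotation matrix for 255°: [[cos 255°, -sin 255°], [sin 255°, cos 255°]] ≈ [[-0.258819, 0.965926], [-0.965926, -0.258819]]
[[-0.258819, 0.965926], [-0.965926, -0.258819]] × [5, 1]ᵀ ≈ [-0.3282, -5.0884]ᵀ
Result: (-0.3282, -5.0884)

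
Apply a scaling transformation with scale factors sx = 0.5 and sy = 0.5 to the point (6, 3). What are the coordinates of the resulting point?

Scaling matrix:
[[0.50, 0], [0, 0.50]]
Result: (6 × 0.5, 3 × 0.5) = (3, 1.5)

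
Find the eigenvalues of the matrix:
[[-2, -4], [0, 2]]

Characteristic equation: det(A - λI) = 0
λ² - (trace)λ + (det) = 0
trace = -2 + 2 = 0, det = (-2)(2) - (-4)(0) = -4
λ² - (0)λ + (-4) = 0
λ = (0 ± √((0)² - 4·(-4))) / 2 = (0 ± √16) / 2
Solving: λ = -2, 2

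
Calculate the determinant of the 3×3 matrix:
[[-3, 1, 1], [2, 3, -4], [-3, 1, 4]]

Expansion along first row:
det = -3·det([[3,-4],[1,4]]) - 1·det([[2,-4],[-3,4]]) + 1·det([[2,3],[-3,1]])
    = -3·(3·4 - -4·1) - 1·(2·4 - -4·-3) + 1·(2·1 - 3·-3)
    = -3·16 - 1·-4 + 1·11
    = -48 + 4 + 11 = -33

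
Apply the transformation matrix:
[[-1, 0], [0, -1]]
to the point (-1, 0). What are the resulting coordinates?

Matrix multiplication:
[[-1, 0], [0, -1]] × [-1, 0]ᵀ
= [(-1)(-1) + (0)(0), (0)(-1) + (-1)(0)]ᵀ
= [1, 0]ᵀ
Result: (1, 0)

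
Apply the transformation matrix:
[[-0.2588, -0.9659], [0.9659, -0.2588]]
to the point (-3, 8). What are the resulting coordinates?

Matrix multiplication:
[[-0.2588, -0.9659], [0.9659, -0.2588]] × [-3, 8]ᵀ
= [(-0.2588)(-3) + (-0.9659)(8), (0.9659)(-3) + (-0.2588)(8)]ᵀ
= [-6.9508, -4.9681]ᵀ
Result: (-6.9508, -4.9681)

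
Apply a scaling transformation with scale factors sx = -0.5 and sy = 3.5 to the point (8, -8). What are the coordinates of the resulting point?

Scaling matrix:
[[-0.50, 0], [0, 3.50]]
Result: (8 × -0.5, -8 × 3.5) = (-4, -28)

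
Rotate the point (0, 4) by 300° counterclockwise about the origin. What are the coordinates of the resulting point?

Rotation matrix for 300°: [[cos 300°, -sin 300°], [sin 300°, cos 300°]] ≈ [[0.500000, 0.866025], [-0.866025, 0.500000]]
[[0.500000, 0.866025], [-0.866025, 0.500000]] × [0, 4]ᵀ ≈ [3.4641, 2]ᵀ
Result: (3.4641, 2)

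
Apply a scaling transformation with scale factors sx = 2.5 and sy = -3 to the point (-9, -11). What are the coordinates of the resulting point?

Scaling matrix:
[[2.50, 0], [0, -3]]
Result: (-9 × 2.5, -11 × -3) = (-22.5, 33)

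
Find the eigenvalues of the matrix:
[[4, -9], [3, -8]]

Characteristic equation: det(A - λI) = 0
λ² - (trace)λ + (det) = 0
trace = 4 + -8 = -4, det = (4)(-8) - (-9)(3) = -5
λ² - (-4)λ + (-5) = 0
λ = (-4 ± √((-4)² - 4·(-5))) / 2 = (-4 ± √36) / 2
Solving: λ = -5, 1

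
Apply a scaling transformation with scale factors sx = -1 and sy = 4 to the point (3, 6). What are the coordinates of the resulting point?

Scaling matrix:
[[-1, 0], [0, 4]]
Result: (3 × -1, 6 × 4) = (-3, 24)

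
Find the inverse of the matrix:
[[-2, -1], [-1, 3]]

For [[a,b],[c,d]], inverse = (1/det)·[[d,-b],[-c,a]]
det = (-2)(3) - (-1)(-1) = -6 - 1 = -7
Inverse = (1/-7)·[[3, 1], [1, -2]]
= [[-3/7, -1/7], [-1/7, 2/7]]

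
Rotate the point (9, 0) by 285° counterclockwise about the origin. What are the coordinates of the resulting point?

Rotation matrix for 285°: [[cos 285°, -sin 285°], [sin 285°, cos 285°]] ≈ [[0.258819, 0.965926], [-0.965926, 0.258819]]
[[0.258819, 0.965926], [-0.965926, 0.258819]] × [9, 0]ᵀ ≈ [2.3294, -8.6933]ᵀ
Result: (2.3294, -8.6933)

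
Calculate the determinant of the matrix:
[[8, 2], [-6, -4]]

For a 2×2 matrix [[a, b], [c, d]], det = ad - bc
det = (8)(-4) - (2)(-6) = -32 - -12 = -20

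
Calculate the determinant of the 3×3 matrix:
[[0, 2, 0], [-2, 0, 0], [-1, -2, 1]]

Expansion along first row:
det = 0·det([[0,0],[-2,1]]) - 2·det([[-2,0],[-1,1]]) + 0·det([[-2,0],[-1,-2]])
    = 0·(0·1 - 0·-2) - 2·(-2·1 - 0·-1) + 0·(-2·-2 - 0·-1)
    = 0·0 - 2·-2 + 0·4
    = 0 + 4 + 0 = 4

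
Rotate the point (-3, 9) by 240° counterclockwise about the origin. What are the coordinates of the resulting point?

Rotation matrix for 240°: [[cos 240°, -sin 240°], [sin 240°, cos 240°]] ≈ [[-0.500000, 0.866025], [-0.866025, -0.500000]]
[[-0.500000, 0.866025], [-0.866025, -0.500000]] × [-3, 9]ᵀ ≈ [9.2942, -1.9019]ᵀ
Result: (9.2942, -1.9019)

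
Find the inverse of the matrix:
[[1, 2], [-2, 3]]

For [[a,b],[c,d]], inverse = (1/det)·[[d,-b],[-c,a]]
det = (1)(3) - (2)(-2) = 3 - -4 = 7
Inverse = (1/7)·[[3, -2], [2, 1]]
= [[3/7, -2/7], [2/7, 1/7]]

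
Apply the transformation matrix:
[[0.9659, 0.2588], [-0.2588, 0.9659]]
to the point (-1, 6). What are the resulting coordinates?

Matrix multiplication:
[[0.9659, 0.2588], [-0.2588, 0.9659]] × [-1, 6]ᵀ
= [(0.9659)(-1) + (0.2588)(6), (-0.2588)(-1) + (0.9659)(6)]ᵀ
= [0.5869, 6.0542]ᵀ
Result: (0.5869, 6.0542)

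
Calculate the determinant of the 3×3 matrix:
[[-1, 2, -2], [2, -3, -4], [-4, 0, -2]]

Expansion along first row:
det = -1·det([[-3,-4],[0,-2]]) - 2·det([[2,-4],[-4,-2]]) + -2·det([[2,-3],[-4,0]])
    = -1·(-3·-2 - -4·0) - 2·(2·-2 - -4·-4) + -2·(2·0 - -3·-4)
    = -1·6 - 2·-20 + -2·-12
    = -6 + 40 + 24 = 58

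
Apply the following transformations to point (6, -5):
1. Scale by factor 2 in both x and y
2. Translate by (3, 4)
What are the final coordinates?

Step 1: Scale (6, -5) by 2 → (12, -10)
Step 2: Translate by (3, 4) → (15, -6)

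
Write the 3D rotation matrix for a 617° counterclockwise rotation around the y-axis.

Rotation matrix for counterclockwise 617° around y-axis:
cos(617°) = -0.2250, sin(617°) = -0.9744
Result: [[-0.2250, 0, -0.9744], [0, 1, 0], [0.9744, 0, -0.2250]]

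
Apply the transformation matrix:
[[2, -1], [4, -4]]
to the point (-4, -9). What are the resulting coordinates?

Matrix multiplication:
[[2, -1], [4, -4]] × [-4, -9]ᵀ
= [(2)(-4) + (-1)(-9), (4)(-4) + (-4)(-9)]ᵀ
= [1, 20]ᵀ
Result: (1, 20)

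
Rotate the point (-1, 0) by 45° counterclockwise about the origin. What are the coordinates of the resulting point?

Rotation matrix for 45°: [[cos 45°, -sin 45°], [sin 45°, cos 45°]] ≈ [[0.707107, -0.707107], [0.707107, 0.707107]]
[[0.707107, -0.707107], [0.707107, 0.707107]] × [-1, 0]ᵀ ≈ [-0.7071, -0.7071]ᵀ
Result: (-0.7071, -0.7071)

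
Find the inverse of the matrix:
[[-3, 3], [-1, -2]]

For [[a,b],[c,d]], inverse = (1/det)·[[d,-b],[-c,a]]
det = (-3)(-2) - (3)(-1) = 6 - -3 = 9
Inverse = (1/9)·[[-2, -3], [1, -3]]
= [[-2/9, -1/3], [1/9, -1/3]]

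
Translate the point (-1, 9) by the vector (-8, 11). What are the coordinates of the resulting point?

Translation by (-8, 11) (homogeneous matrix [[1, 0, -8], [0, 1, 11], [0, 0, 1]]):
x' = -1 + -8 = -9
y' = 9 + 11 = 20
Result: (-9, 20)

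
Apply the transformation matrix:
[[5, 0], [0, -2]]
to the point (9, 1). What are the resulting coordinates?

Matrix multiplication:
[[5, 0], [0, -2]] × [9, 1]ᵀ
= [(5)(9) + (0)(1), (0)(9) + (-2)(1)]ᵀ
= [45, -2]ᵀ
Result: (45, -2)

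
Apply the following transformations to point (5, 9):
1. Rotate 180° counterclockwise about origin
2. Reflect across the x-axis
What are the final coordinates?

Step 1: Rotate 180° → (-5, -9)
Step 2: Reflect across x-axis → (-5, 9)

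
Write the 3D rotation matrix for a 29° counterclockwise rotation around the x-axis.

Rotation matrix for counterclockwise 29° around x-axis:
cos(29°) = 0.8746, sin(29°) = 0.4848
Result: [[1, 0, 0], [0, 0.8746, -0.4848], [0, 0.4848, 0.8746]]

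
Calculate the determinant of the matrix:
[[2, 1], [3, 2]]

For a 2×2 matrix [[a, b], [c, d]], det = ad - bc
det = (2)(2) - (1)(3) = 4 - 3 = 1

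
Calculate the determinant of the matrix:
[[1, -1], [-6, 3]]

For a 2×2 matrix [[a, b], [c, d]], det = ad - bc
det = (1)(3) - (-1)(-6) = 3 - 6 = -3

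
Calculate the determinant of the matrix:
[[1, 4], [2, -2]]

For a 2×2 matrix [[a, b], [c, d]], det = ad - bc
det = (1)(-2) - (4)(2) = -2 - 8 = -10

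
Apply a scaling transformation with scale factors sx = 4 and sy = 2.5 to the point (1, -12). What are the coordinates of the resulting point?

Scaling matrix:
[[4, 0], [0, 2.50]]
Result: (1 × 4, -12 × 2.5) = (4, -30)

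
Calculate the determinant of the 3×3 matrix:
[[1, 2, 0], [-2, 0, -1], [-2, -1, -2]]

Expansion along first row:
det = 1·det([[0,-1],[-1,-2]]) - 2·det([[-2,-1],[-2,-2]]) + 0·det([[-2,0],[-2,-1]])
    = 1·(0·-2 - -1·-1) - 2·(-2·-2 - -1·-2) + 0·(-2·-1 - 0·-2)
    = 1·-1 - 2·2 + 0·2
    = -1 + -4 + 0 = -5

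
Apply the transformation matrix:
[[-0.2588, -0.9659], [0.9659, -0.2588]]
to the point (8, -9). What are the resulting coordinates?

Matrix multiplication:
[[-0.2588, -0.9659], [0.9659, -0.2588]] × [8, -9]ᵀ
= [(-0.2588)(8) + (-0.9659)(-9), (0.9659)(8) + (-0.2588)(-9)]ᵀ
= [6.6227, 10.0564]ᵀ
Result: (6.6227, 10.0564)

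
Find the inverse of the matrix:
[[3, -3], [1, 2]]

For [[a,b],[c,d]], inverse = (1/det)·[[d,-b],[-c,a]]
det = (3)(2) - (-3)(1) = 6 - -3 = 9
Inverse = (1/9)·[[2, 3], [-1, 3]]
= [[2/9, 1/3], [-1/9, 1/3]]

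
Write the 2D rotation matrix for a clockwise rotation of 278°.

Rotation matrix formula: [[cos θ, -sin θ], [sin θ, cos θ]]
A clockwise rotation by 278° is equivalent to a counterclockwise rotation by -278°.
For θ = -278°:
cos(-278°) = 0.1392
sin(-278°) = 0.9903
Result: [[0.1392, -0.9903], [0.9903, 0.1392]]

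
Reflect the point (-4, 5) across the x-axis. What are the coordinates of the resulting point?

Reflection across x-axis: (-4, 5) → (-4, -5)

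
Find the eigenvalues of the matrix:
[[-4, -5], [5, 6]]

Characteristic equation: det(A - λI) = 0
λ² - (trace)λ + (det) = 0
trace = -4 + 6 = 2, det = (-4)(6) - (-5)(5) = 1
λ² - (2)λ + (1) = 0
λ = (2 ± √((2)² - 4·(1))) / 2 = (2 ± √0) / 2
Solving: λ = 1, 1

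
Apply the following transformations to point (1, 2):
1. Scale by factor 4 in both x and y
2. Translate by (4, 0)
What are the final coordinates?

Step 1: Scale (1, 2) by 4 → (4, 8)
Step 2: Translate by (4, 0) → (8, 8)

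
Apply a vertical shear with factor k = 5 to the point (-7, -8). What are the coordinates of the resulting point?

Shear matrix for vertical shear with factor k = 5:
[[1, 0], [5, 1]]
Result: (-7, -8) → (-7, -43)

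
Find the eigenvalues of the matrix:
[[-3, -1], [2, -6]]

Characteristic equation: det(A - λI) = 0
λ² - (trace)λ + (det) = 0
trace = -3 + -6 = -9, det = (-3)(-6) - (-1)(2) = 20
λ² - (-9)λ + (20) = 0
λ = (-9 ± √((-9)² - 4·(20))) / 2 = (-9 ± √1) / 2
Solving: λ = -5, -4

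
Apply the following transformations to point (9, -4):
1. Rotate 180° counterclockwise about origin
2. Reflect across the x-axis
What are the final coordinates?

Step 1: Rotate 180° → (-9, 4)
Step 2: Reflect across x-axis → (-9, -4)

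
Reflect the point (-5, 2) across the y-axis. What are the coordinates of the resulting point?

Reflection across y-axis: (-5, 2) → (5, 2)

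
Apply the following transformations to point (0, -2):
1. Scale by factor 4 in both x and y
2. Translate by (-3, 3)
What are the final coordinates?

Step 1: Scale (0, -2) by 4 → (0, -8)
Step 2: Translate by (-3, 3) → (-3, -5)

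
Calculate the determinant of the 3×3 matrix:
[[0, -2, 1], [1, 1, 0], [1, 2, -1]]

Expansion along first row:
det = 0·det([[1,0],[2,-1]]) - -2·det([[1,0],[1,-1]]) + 1·det([[1,1],[1,2]])
    = 0·(1·-1 - 0·2) - -2·(1·-1 - 0·1) + 1·(1·2 - 1·1)
    = 0·-1 - -2·-1 + 1·1
    = 0 + -2 + 1 = -1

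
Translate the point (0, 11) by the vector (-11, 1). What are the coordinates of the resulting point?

Translation by (-11, 1) (homogeneous matrix [[1, 0, -11], [0, 1, 1], [0, 0, 1]]):
x' = 0 + -11 = -11
y' = 11 + 1 = 12
Result: (-11, 12)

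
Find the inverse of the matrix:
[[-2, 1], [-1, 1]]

For [[a,b],[c,d]], inverse = (1/det)·[[d,-b],[-c,a]]
det = (-2)(1) - (1)(-1) = -2 - -1 = -1
Inverse = (1/-1)·[[1, -1], [1, -2]]
= [[-1, 1], [-1, 2]]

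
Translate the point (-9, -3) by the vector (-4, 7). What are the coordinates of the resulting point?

Translation by (-4, 7) (homogeneous matrix [[1, 0, -4], [0, 1, 7], [0, 0, 1]]):
x' = -9 + -4 = -13
y' = -3 + 7 = 4
Result: (-13, 4)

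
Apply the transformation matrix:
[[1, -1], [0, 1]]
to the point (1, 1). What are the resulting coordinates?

Matrix multiplication:
[[1, -1], [0, 1]] × [1, 1]ᵀ
= [(1)(1) + (-1)(1), (0)(1) + (1)(1)]ᵀ
= [0, 1]ᵀ
Result: (0, 1)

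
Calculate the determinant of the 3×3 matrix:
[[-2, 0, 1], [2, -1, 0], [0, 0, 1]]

Expansion along first row:
det = -2·det([[-1,0],[0,1]]) - 0·det([[2,0],[0,1]]) + 1·det([[2,-1],[0,0]])
    = -2·(-1·1 - 0·0) - 0·(2·1 - 0·0) + 1·(2·0 - -1·0)
    = -2·-1 - 0·2 + 1·0
    = 2 + 0 + 0 = 2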